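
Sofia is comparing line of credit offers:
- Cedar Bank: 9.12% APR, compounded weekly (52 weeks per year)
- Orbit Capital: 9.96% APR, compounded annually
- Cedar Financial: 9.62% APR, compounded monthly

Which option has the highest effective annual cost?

Cedar Bank: (1 + 0.0912/52)^52 − 1 = 9.540%
Orbit Capital: compounded annually, EAR = 9.960%
Cedar Financial: (1 + 0.0962/12)^12 − 1 = 10.056%
The highest effective annual rate is Cedar Financial at 10.056%.

Cedar Financial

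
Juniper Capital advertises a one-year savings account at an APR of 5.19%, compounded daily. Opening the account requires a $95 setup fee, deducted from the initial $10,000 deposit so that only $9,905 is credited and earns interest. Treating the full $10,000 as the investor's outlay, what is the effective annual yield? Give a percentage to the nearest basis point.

4.33%

Value after one year: 9,905 × (1 + 0.0519/365)^365 = 9,905 × 1.053267 = $10,432.60.
Effective yield on the $10,000 outlay: 10,432.60 / 10,000 − 1 = 0.043260 = 4.33%.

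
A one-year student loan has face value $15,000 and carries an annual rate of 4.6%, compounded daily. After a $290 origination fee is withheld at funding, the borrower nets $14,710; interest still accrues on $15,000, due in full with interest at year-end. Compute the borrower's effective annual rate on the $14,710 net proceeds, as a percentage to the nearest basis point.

Amount owed after one year: 15,000 × (1 + 0.046/365)^365 = 15,000 × 1.047071 = $15,706.07.
Effective rate on net proceeds: 15,706.07 / 14,710 − 1 = 0.067714 = 6.77%.

6.77%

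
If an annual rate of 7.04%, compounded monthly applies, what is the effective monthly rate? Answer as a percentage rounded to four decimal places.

0.5867%

With a nominal annual rate compounded monthly, the periodic rate is the nominal rate divided by 12.
i = 0.0704 / 12 = 0.0058667 = 0.5867%.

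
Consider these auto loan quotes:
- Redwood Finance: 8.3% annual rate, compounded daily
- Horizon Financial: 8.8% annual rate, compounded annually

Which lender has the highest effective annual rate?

Horizon Financial

Redwood Finance: (1 + 0.083/365)^365 − 1 = 8.653%
Horizon Financial: compounded annually, EAR = 8.800%
The highest effective annual rate is Horizon Financial at 8.800%.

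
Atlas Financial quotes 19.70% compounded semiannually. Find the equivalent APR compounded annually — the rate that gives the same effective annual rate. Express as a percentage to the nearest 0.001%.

EAR = (1 + 0.1970/2)^2 − 1 = 0.206702.
Compounded annually, the equivalent nominal rate is the EAR itself: 20.670%.

20.670%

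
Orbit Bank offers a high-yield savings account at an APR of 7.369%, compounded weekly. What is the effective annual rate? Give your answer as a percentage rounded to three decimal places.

7.642%

EAR = (1 + 0.07369/52)^52 − 1.
= (1 + 0.001417)^52 − 1 = 1.076417 − 1 = 7.642%.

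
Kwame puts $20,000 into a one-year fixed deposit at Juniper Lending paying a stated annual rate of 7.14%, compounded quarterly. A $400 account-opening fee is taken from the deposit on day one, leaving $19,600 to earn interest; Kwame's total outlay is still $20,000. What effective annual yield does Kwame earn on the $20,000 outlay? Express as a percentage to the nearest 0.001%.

Value after one year: 19,600 × (1 + 0.0714/4)^4 = 19,600 × 1.073335 = $21,037.36.
Effective yield on the $20,000 outlay: 21,037.36 / 20,000 − 1 = 0.051868 = 5.187%.

5.187%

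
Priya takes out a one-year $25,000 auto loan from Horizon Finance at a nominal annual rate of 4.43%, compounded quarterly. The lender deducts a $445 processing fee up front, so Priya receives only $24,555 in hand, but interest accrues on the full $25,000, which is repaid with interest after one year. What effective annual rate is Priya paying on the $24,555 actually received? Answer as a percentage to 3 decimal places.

6.398%

Amount owed after one year: 25,000 × (1 + 0.0443/4)^4 = 25,000 × 1.045041 = $26,126.03.
Effective rate on net proceeds: 26,126.03 / 24,555 − 1 = 0.063980 = 6.398%.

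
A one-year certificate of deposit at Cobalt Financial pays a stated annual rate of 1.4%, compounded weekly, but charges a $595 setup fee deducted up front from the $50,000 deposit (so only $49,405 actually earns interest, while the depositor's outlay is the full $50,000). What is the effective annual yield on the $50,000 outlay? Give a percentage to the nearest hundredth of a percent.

Value after one year: 49,405 × (1 + 0.014/52)^52 = 49,405 × 1.014097 = $50,101.44.
Effective yield on the $50,000 outlay: 50,101.44 / 50,000 − 1 = 0.002029 = 0.20%.

0.20%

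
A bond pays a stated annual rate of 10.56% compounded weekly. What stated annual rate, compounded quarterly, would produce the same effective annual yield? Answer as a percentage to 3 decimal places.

10.690%

EAR = (1 + 0.1056/52)^52 − 1 = 0.111258.
Solve (1 + r/4)^4 = 1.111258: r/4 = 1.111258^(1/4) − 1 = 0.026724, so r = 0.106896 = 10.690%.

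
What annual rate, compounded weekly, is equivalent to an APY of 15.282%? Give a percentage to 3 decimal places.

14.241%

(1 + r/52)^52 − 1 = 0.15282, so 1 + r/52 = 1.15282^(1/52).
r/52 = 0.002739, so r = 0.142406 = 14.241%.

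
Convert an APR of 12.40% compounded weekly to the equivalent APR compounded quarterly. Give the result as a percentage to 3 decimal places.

12.579%

EAR = (1 + 0.1240/52)^52 − 1 = 0.131849.
Solve (1 + r/4)^4 = 1.131849: r/4 = 1.131849^(1/4) − 1 = 0.031447, so r = 0.125790 = 12.579%.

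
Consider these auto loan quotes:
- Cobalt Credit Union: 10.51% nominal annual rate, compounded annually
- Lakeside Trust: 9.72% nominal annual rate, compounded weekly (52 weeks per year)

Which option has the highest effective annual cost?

Cobalt Credit Union: compounded annually, EAR = 10.510%
Lakeside Trust: (1 + 0.0972/52)^52 − 1 = 10.198%
The highest effective annual rate is Cobalt Credit Union at 10.510%.

Cobalt Credit Union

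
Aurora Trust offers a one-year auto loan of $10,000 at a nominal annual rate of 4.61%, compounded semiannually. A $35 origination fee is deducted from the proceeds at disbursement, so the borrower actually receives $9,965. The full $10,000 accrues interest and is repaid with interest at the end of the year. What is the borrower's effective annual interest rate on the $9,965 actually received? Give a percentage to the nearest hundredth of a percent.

Amount owed after one year: 10,000 × (1 + 0.0461/2)^2 = 10,000 × 1.046631 = $10,466.31.
Effective rate on net proceeds: 10,466.31 / 9,965 − 1 = 0.050307 = 5.03%.

5.03%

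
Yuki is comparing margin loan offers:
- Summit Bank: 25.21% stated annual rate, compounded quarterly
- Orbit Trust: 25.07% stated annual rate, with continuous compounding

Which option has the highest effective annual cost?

Orbit Trust

Summit Bank: (1 + 0.2521/4)^4 − 1 = 27.695%
Orbit Trust: e^0.2507 − 1 = 28.492%
The highest effective annual rate is Orbit Trust at 28.492%.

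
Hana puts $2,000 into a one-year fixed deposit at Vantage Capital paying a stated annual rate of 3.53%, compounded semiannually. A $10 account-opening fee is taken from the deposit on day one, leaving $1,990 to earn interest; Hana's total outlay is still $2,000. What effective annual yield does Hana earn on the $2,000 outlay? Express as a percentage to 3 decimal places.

3.043%

Value after one year: 1,990 × (1 + 0.0353/2)^2 = 1,990 × 1.035612 = $2,060.87.
Effective yield on the $2,000 outlay: 2,060.87 / 2,000 − 1 = 0.030433 = 3.043%.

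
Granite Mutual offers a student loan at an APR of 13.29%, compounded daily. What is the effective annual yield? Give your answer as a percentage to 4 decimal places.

14.2108%

EAR = (1 + 0.1329/365)^365 − 1.
= (1 + 0.000364)^365 − 1 = 1.142108 − 1 = 14.2108%.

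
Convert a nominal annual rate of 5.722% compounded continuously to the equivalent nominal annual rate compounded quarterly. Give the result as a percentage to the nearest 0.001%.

EAR under continuous compounding: e^0.05722 − 1 = 0.058889.
Solve (1 + r/4)^4 = 1.058889: r/4 = 1.058889^(1/4) − 1 = 0.014408, so r = 0.057631 = 5.763%.

5.763%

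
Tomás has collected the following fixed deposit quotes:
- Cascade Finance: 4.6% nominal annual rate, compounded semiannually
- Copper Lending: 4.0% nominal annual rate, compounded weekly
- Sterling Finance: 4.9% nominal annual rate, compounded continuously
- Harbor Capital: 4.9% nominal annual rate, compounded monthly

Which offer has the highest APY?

Sterling Finance

Cascade Finance: (1 + 0.046/2)^2 − 1 = 4.653%
Copper Lending: (1 + 0.040/52)^52 − 1 = 4.079%
Sterling Finance: e^0.049 − 1 = 5.022%
Harbor Capital: (1 + 0.049/12)^12 − 1 = 5.012%
The highest effective annual rate is Sterling Finance at 5.022%.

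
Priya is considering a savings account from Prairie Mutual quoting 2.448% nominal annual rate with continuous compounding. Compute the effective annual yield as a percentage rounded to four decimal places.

With continuous compounding, EAR = e^0.02448 − 1.
e^0.02448 = 1.024782, so EAR = 0.024782 = 2.4782%.

2.4782%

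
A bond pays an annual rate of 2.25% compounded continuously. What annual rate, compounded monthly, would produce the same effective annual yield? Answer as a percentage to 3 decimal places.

2.252%

EAR under continuous compounding: e^0.0225 − 1 = 0.022755.
Solve (1 + r/12)^12 = 1.022755: r/12 = 1.022755^(1/12) − 1 = 0.001877, so r = 0.022521 = 2.252%.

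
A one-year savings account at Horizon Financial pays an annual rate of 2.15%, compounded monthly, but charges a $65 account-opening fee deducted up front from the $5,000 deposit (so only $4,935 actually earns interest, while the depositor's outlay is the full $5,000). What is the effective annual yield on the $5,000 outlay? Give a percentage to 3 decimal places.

0.843%

Value after one year: 4,935 × (1 + 0.0215/12)^12 = 4,935 × 1.021713 = $5,042.15.
Effective yield on the $5,000 outlay: 5,042.15 / 5,000 − 1 = 0.008431 = 0.843%.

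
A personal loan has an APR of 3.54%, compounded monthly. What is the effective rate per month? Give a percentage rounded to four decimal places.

With a nominal annual rate compounded monthly, the periodic rate is the nominal rate divided by 12.
i = 0.0354 / 12 = 0.0029500 = 0.2950%.

0.2950%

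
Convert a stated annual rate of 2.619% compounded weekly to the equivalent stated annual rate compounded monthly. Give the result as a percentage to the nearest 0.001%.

2.621%

EAR = (1 + 0.02619/52)^52 − 1 = 0.026529.
Solve (1 + r/12)^12 = 1.026529: r/12 = 1.026529^(1/12) − 1 = 0.002184, so r = 0.026212 = 2.621%.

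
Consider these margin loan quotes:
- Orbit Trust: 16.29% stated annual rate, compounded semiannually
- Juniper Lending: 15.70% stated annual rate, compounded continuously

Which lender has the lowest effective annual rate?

Orbit Trust: (1 + 0.1629/2)^2 − 1 = 16.953%
Juniper Lending: e^0.1570 − 1 = 17.000%
The lowest effective annual rate is Orbit Trust at 16.953%.

Orbit Trust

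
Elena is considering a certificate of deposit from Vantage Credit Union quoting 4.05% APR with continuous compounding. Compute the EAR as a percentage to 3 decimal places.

With continuous compounding, EAR = e^0.0405 − 1.
e^0.0405 = 1.041331, so EAR = 0.041331 = 4.133%.

4.133%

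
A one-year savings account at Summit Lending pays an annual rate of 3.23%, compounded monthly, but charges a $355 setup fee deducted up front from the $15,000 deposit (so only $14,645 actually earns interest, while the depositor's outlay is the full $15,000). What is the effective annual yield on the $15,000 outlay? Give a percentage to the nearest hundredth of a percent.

0.83%

Value after one year: 14,645 × (1 + 0.0323/12)^12 = 14,645 × 1.032782 = $15,125.10.
Effective yield on the $15,000 outlay: 15,125.10 / 15,000 − 1 = 0.008340 = 0.83%.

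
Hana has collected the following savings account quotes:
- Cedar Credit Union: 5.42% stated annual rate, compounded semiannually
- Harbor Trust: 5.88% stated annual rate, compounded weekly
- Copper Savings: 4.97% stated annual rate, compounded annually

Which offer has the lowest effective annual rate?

Cedar Credit Union: (1 + 0.0542/2)^2 − 1 = 5.493%
Harbor Trust: (1 + 0.0588/52)^52 − 1 = 6.053%
Copper Savings: compounded annually, EAR = 4.970%
The lowest effective annual rate is Copper Savings at 4.970%.

Copper Savings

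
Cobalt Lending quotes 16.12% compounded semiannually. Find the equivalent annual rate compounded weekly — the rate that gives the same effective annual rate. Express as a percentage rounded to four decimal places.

EAR = (1 + 0.1612/2)^2 − 1 = 0.167696.
Solve (1 + r/52)^52 = 1.167696: r/52 = 1.167696^(1/52) − 1 = 0.002986, so r = 0.155264 = 15.5264%.

15.5264%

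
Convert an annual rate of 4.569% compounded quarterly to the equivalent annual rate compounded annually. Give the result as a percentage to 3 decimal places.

EAR = (1 + 0.04569/4)^4 − 1 = 0.046479.
Compounded annually, the equivalent nominal rate is the EAR itself: 4.648%.

4.648%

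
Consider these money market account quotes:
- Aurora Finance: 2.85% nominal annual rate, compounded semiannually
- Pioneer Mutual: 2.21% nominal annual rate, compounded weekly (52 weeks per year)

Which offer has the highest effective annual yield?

Aurora Finance

Aurora Finance: (1 + 0.0285/2)^2 − 1 = 2.870%
Pioneer Mutual: (1 + 0.0221/52)^52 − 1 = 2.234%
The highest effective annual rate is Aurora Finance at 2.870%.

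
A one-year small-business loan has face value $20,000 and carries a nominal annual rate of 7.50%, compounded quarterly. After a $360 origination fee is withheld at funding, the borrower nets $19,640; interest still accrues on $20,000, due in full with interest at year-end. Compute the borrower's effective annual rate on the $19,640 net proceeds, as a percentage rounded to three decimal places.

Amount owed after one year: 20,000 × (1 + 0.0750/4)^4 = 20,000 × 1.077136 = $21,542.72.
Effective rate on net proceeds: 21,542.72 / 19,640 − 1 = 0.096880 = 9.688%.

9.688%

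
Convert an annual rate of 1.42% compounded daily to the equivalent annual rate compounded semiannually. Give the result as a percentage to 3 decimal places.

1.425%

EAR = (1 + 0.0142/365)^365 − 1 = 0.014301.
Solve (1 + r/2)^2 = 1.014301: r/2 = 1.014301^(1/2) − 1 = 0.007125, so r = 0.014250 = 1.425%.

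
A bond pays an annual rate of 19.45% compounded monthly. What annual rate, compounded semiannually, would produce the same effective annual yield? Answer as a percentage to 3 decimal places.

EAR = (1 + 0.1945/12)^12 − 1 = 0.212811.
Solve (1 + r/2)^2 = 1.212811: r/2 = 1.212811^(1/2) − 1 = 0.101277, so r = 0.202554 = 20.255%.

20.255%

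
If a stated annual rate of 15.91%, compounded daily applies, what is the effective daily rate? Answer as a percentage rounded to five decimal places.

With a nominal annual rate compounded daily, the periodic rate is the nominal rate divided by 365.
i = 0.1591 / 365 = 0.0004359 = 0.04359%.

0.04359%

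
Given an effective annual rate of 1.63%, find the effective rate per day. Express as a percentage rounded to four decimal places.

The per-day rate i satisfies (1 + i)^365 = 1 + 0.0163.
i = 1.0163^(1/365) − 1 = 0.0000443 = 0.0044%.

0.0044%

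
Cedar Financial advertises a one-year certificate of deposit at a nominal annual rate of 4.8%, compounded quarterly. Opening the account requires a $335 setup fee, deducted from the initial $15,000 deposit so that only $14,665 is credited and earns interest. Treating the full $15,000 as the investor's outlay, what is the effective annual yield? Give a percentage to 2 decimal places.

Value after one year: 14,665 × (1 + 0.048/4)^4 = 14,665 × 1.048871 = $15,381.69.
Effective yield on the $15,000 outlay: 15,381.69 / 15,000 − 1 = 0.025446 = 2.54%.

2.54%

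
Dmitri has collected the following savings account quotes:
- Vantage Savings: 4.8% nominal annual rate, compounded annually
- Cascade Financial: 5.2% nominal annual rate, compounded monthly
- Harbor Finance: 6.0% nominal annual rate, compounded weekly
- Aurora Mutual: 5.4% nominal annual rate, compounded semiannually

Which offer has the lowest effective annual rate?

Vantage Savings

Vantage Savings: compounded annually, EAR = 4.800%
Cascade Financial: (1 + 0.052/12)^12 − 1 = 5.326%
Harbor Finance: (1 + 0.060/52)^52 − 1 = 6.180%
Aurora Mutual: (1 + 0.054/2)^2 − 1 = 5.473%
The lowest effective annual rate is Vantage Savings at 4.800%.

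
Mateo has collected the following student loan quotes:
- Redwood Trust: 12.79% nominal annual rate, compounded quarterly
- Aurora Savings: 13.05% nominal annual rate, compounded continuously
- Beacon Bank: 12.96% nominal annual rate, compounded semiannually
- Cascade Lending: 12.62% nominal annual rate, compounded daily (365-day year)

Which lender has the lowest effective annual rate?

Beacon Bank

Redwood Trust: (1 + 0.1279/4)^4 − 1 = 13.417%
Aurora Savings: e^0.1305 − 1 = 13.940%
Beacon Bank: (1 + 0.1296/2)^2 − 1 = 13.380%
Cascade Lending: (1 + 0.1262/365)^365 − 1 = 13.448%
The lowest effective annual rate is Beacon Bank at 13.380%.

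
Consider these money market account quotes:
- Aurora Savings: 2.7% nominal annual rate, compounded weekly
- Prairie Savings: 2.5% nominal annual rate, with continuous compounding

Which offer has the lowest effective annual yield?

Aurora Savings: (1 + 0.027/52)^52 − 1 = 2.736%
Prairie Savings: e^0.025 − 1 = 2.532%
The lowest effective annual rate is Prairie Savings at 2.532%.

Prairie Savings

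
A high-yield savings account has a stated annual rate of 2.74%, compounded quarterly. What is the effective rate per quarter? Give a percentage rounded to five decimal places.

With a nominal annual rate compounded quarterly, the periodic rate is the nominal rate divided by 4.
i = 0.0274 / 4 = 0.0068500 = 0.68500%.

0.68500%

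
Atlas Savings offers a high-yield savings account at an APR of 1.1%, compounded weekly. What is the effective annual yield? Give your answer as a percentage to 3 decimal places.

1.106%

EAR = (1 + 0.011/52)^52 − 1.
= 1.011060 − 1 = 1.106%.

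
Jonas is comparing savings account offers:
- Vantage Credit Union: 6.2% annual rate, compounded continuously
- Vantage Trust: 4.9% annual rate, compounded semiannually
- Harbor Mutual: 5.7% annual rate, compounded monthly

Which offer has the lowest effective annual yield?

Vantage Trust

Vantage Credit Union: e^0.062 − 1 = 6.396%
Vantage Trust: (1 + 0.049/2)^2 − 1 = 4.960%
Harbor Mutual: (1 + 0.057/12)^12 − 1 = 5.851%
The lowest effective annual rate is Vantage Trust at 4.960%.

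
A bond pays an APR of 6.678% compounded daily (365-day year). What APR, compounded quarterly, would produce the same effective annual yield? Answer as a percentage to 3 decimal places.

EAR = (1 + 0.06678/365)^365 − 1 = 0.069054.
Solve (1 + r/4)^4 = 1.069054: r/4 = 1.069054^(1/4) − 1 = 0.016834, so r = 0.067334 = 6.733%.

6.733%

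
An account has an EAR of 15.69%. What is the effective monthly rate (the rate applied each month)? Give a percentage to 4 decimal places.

The per-month rate i satisfies (1 + i)^12 = 1 + 0.1569.
i = 1.1569^(1/12) − 1 = 0.0122194 = 1.2219%.

1.2219%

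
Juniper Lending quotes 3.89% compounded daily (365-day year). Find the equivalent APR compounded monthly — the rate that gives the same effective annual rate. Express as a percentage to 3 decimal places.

3.896%

EAR = (1 + 0.0389/365)^365 − 1 = 0.039664.
Solve (1 + r/12)^12 = 1.039664: r/12 = 1.039664^(1/12) − 1 = 0.003247, so r = 0.038961 = 3.896%.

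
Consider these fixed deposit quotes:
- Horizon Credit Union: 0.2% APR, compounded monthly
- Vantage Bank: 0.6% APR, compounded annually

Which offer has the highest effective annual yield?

Horizon Credit Union: (1 + 0.002/12)^12 − 1 = 0.200%
Vantage Bank: compounded annually, EAR = 0.600%
The highest effective annual rate is Vantage Bank at 0.600%.

Vantage Bank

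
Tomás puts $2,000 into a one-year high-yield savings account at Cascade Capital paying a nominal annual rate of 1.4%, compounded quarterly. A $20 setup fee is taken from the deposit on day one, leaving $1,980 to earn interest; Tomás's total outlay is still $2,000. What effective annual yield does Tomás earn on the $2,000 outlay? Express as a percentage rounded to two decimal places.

0.39%

Value after one year: 1,980 × (1 + 0.014/4)^4 = 1,980 × 1.014074 = $2,007.87.
Effective yield on the $2,000 outlay: 2,007.87 / 2,000 − 1 = 0.003933 = 0.39%.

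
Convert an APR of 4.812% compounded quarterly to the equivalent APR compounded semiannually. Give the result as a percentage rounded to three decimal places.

4.841%

EAR = (1 + 0.04812/4)^4 − 1 = 0.048995.
Solve (1 + r/2)^2 = 1.048995: r/2 = 1.048995^(1/2) − 1 = 0.024205, so r = 0.048409 = 4.841%.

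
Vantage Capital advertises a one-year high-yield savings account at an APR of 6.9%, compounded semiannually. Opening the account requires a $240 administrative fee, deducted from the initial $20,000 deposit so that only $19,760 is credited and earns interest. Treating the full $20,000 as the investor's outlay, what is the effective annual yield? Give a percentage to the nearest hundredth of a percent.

Value after one year: 19,760 × (1 + 0.069/2)^2 = 19,760 × 1.070190 = $21,146.96.
Effective yield on the $20,000 outlay: 21,146.96 / 20,000 − 1 = 0.057348 = 5.73%.

5.73%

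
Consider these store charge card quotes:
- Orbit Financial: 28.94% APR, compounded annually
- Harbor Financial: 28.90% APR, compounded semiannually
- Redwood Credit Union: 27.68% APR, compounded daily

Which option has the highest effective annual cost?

Orbit Financial: compounded annually, EAR = 28.940%
Harbor Financial: (1 + 0.2890/2)^2 − 1 = 30.988%
Redwood Credit Union: (1 + 0.2768/365)^365 − 1 = 31.876%
The highest effective annual rate is Redwood Credit Union at 31.876%.

Redwood Credit Union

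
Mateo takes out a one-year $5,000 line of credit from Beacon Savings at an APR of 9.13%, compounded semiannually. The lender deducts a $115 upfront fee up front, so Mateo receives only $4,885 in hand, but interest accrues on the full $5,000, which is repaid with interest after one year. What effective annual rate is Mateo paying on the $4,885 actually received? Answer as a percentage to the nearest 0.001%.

11.912%

Amount owed after one year: 5,000 × (1 + 0.0913/2)^2 = 5,000 × 1.093384 = $5,466.92.
Effective rate on net proceeds: 5,466.92 / 4,885 − 1 = 0.119124 = 11.912%.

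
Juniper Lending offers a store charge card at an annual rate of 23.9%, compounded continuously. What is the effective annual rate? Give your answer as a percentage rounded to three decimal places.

26.998%

With continuous compounding, EAR = e^0.239 − 1.
e^0.239 = 1.269979, so EAR = 0.269979 = 26.998%.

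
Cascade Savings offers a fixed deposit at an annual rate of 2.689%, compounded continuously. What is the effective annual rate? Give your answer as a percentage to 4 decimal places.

2.7255%

With continuous compounding, EAR = e^0.02689 − 1.
e^0.02689 = 1.027255, so EAR = 0.027255 = 2.7255%.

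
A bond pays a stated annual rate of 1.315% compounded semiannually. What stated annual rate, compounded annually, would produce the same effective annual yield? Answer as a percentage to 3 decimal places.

EAR = (1 + 0.01315/2)^2 − 1 = 0.013193.
Compounded annually, the equivalent nominal rate is the EAR itself: 1.319%.

1.319%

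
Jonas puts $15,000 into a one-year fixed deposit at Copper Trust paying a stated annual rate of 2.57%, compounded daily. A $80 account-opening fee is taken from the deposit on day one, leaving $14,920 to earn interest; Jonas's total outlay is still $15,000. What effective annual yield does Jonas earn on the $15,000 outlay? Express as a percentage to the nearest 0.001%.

Value after one year: 14,920 × (1 + 0.0257/365)^365 = 14,920 × 1.026032 = $15,308.40.
Effective yield on the $15,000 outlay: 15,308.40 / 15,000 − 1 = 0.020560 = 2.056%.

2.056%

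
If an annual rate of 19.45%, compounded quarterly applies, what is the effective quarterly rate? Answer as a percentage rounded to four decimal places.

4.8625%

With a nominal annual rate compounded quarterly, the periodic rate is the nominal rate divided by 4.
i = 0.1945 / 4 = 0.0486250 = 4.8625%.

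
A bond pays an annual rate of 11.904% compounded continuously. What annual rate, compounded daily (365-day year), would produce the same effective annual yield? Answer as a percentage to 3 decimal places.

EAR under continuous compounding: e^0.11904 − 1 = 0.126415.
Solve (1 + r/365)^365 = 1.126415: r/365 = 1.126415^(1/365) − 1 = 0.000326, so r = 0.119059 = 11.906%.

11.906%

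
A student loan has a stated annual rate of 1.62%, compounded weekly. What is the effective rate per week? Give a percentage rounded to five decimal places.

0.03115%

With a nominal annual rate compounded weekly, the periodic rate is the nominal rate divided by 52.
i = 0.0162 / 52 = 0.0003115 = 0.03115%.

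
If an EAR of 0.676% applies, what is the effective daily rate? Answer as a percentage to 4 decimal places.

The per-day rate i satisfies (1 + i)^365 = 1 + 0.00676.
i = 1.00676^(1/365) − 1 = 0.0000185 = 0.0018%.

0.0018%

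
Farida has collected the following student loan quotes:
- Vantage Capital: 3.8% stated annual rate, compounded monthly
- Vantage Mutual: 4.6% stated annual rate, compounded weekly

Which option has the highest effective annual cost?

Vantage Capital: (1 + 0.038/12)^12 − 1 = 3.867%
Vantage Mutual: (1 + 0.046/52)^52 − 1 = 4.705%
The highest effective annual rate is Vantage Mutual at 4.705%.

Vantage Mutual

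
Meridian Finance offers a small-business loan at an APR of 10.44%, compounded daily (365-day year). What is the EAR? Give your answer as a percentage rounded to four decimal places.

11.0028%

EAR = (1 + 0.1044/365)^365 − 1.
= (1 + 0.000286)^365 − 1 = 1.110028 − 1 = 11.0028%.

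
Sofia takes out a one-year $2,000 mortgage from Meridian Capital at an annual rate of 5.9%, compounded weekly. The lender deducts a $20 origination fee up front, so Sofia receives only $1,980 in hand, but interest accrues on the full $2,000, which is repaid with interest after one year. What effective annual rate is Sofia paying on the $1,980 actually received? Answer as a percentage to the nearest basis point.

Amount owed after one year: 2,000 × (1 + 0.059/52)^52 = 2,000 × 1.060740 = $2,121.48.
Effective rate on net proceeds: 2,121.48 / 1,980 − 1 = 0.071454 = 7.15%.

7.15%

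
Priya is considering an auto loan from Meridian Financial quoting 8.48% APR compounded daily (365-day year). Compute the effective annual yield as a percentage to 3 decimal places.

EAR = (1 + 0.0848/365)^365 − 1.
= (1 + 0.000232)^365 − 1 = 1.088489 − 1 = 8.849%.

8.849%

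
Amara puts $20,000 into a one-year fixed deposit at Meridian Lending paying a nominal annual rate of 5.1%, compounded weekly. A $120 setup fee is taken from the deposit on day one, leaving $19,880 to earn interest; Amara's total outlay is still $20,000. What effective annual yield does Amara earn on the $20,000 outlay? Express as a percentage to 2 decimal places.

4.60%

Value after one year: 19,880 × (1 + 0.051/52)^52 = 19,880 × 1.052297 = $20,919.66.
Effective yield on the $20,000 outlay: 20,919.66 / 20,000 − 1 = 0.045983 = 4.60%.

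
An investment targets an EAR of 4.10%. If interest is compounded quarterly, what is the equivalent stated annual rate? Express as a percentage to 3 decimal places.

(1 + r/4)^4 − 1 = 0.0410, so 1 + r/4 = 1.0410^(1/4).
r/4 = 0.010096, so r = 0.040384 = 4.038%.

4.038%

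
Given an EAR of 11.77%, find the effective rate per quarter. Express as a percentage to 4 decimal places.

The per-quarter rate i satisfies (1 + i)^4 = 1 + 0.1177.
i = 1.1177^(1/4) − 1 = 0.0282088 = 2.8209%.

2.8209%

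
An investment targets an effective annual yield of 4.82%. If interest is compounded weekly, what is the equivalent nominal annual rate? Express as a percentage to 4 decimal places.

(1 + r/52)^52 − 1 = 0.0482, so 1 + r/52 = 1.0482^(1/52).
r/52 = 0.000906, so r = 0.047096 = 4.7096%.

4.7096%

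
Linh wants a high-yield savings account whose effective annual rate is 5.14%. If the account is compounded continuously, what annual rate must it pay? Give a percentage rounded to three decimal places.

5.012%

Continuous: nominal r satisfies e^r − 1 = 0.0514.
r = ln(1 + 0.0514) = ln(1.0514) = 0.050123 = 5.012%.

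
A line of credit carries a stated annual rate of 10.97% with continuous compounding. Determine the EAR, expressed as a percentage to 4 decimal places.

11.5943%

With continuous compounding, EAR = e^0.1097 − 1.
e^0.1097 = 1.115943, so EAR = 0.115943 = 11.5943%.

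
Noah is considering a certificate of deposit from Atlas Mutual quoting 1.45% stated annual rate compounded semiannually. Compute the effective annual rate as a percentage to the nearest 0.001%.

1.455%

EAR = (1 + 0.0145/2)^2 − 1.
= 1.014553 − 1 = 1.455%.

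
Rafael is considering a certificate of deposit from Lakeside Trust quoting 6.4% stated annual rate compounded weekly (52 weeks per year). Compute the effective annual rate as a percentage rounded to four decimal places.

6.6050%

EAR = (1 + 0.064/52)^52 − 1.
= (1 + 0.001231)^52 − 1 = 1.066050 − 1 = 6.6050%.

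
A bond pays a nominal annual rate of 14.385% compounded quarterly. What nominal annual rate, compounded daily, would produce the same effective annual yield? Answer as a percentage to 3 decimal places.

14.135%

EAR = (1 + 0.14385/4)^4 − 1 = 0.151798.
Solve (1 + r/365)^365 = 1.151798: r/365 = 1.151798^(1/365) − 1 = 0.000387, so r = 0.141351 = 14.135%.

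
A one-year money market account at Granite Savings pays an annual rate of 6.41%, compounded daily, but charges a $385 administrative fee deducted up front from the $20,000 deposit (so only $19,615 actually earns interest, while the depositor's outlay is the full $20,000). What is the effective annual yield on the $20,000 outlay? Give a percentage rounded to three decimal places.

Value after one year: 19,615 × (1 + 0.0641/365)^365 = 19,615 × 1.066193 = $20,913.38.
Effective yield on the $20,000 outlay: 20,913.38 / 20,000 − 1 = 0.045669 = 4.567%.

4.567%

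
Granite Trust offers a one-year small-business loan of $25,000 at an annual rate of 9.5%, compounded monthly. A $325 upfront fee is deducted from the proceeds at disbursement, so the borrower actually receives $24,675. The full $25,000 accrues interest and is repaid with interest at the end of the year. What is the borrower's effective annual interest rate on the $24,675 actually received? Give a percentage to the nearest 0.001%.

11.373%

Amount owed after one year: 25,000 × (1 + 0.095/12)^12 = 25,000 × 1.099248 = $27,481.19.
Effective rate on net proceeds: 27,481.19 / 24,675 − 1 = 0.113726 = 11.373%.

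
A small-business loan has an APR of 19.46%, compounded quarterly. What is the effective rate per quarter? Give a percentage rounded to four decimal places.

With a nominal annual rate compounded quarterly, the periodic rate is the nominal rate divided by 4.
i = 0.1946 / 4 = 0.0486500 = 4.8650%.

4.8650%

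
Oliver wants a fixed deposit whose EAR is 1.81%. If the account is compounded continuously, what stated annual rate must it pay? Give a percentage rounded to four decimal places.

1.7938%

Continuous: nominal r satisfies e^r − 1 = 0.0181.
r = ln(1 + 0.0181) = ln(1.0181) = 0.017938 = 1.7938%.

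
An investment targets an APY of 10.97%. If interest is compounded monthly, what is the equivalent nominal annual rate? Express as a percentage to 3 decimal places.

(1 + r/12)^12 − 1 = 0.1097, so 1 + r/12 = 1.1097^(1/12).
r/12 = 0.008712, so r = 0.104542 = 10.454%.

10.454%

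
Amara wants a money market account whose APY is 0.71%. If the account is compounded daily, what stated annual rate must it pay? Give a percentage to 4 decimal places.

(1 + r/365)^365 − 1 = 0.0071, so 1 + r/365 = 1.0071^(1/365).
r/365 = 0.000019, so r = 0.007075 = 0.7075%.

0.7075%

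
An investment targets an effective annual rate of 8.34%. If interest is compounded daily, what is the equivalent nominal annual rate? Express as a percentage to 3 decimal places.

(1 + r/365)^365 − 1 = 0.0834, so 1 + r/365 = 1.0834^(1/365).
r/365 = 0.000219, so r = 0.080113 = 8.011%.

8.011%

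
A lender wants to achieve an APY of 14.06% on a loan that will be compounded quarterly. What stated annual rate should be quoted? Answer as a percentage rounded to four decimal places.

13.3742%

(1 + r/4)^4 − 1 = 0.1406, so 1 + r/4 = 1.1406^(1/4).
r/4 = 0.033435, so r = 0.133742 = 13.3742%.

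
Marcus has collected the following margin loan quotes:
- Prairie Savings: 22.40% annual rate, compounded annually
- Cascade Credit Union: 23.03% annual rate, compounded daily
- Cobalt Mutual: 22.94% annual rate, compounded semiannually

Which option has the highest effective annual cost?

Cascade Credit Union

Prairie Savings: compounded annually, EAR = 22.400%
Cascade Credit Union: (1 + 0.2303/365)^365 − 1 = 25.889%
Cobalt Mutual: (1 + 0.2294/2)^2 − 1 = 24.256%
The highest effective annual rate is Cascade Credit Union at 25.889%.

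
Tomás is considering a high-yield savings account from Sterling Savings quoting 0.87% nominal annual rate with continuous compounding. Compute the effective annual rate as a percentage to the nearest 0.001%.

With continuous compounding, EAR = e^0.0087 − 1.
e^0.0087 = 1.008738, so EAR = 0.008738 = 0.874%.

0.874%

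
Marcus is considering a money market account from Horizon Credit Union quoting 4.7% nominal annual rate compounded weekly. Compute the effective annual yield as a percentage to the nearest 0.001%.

EAR = (1 + 0.047/52)^52 − 1.
= 1.048100 − 1 = 4.810%.

4.810%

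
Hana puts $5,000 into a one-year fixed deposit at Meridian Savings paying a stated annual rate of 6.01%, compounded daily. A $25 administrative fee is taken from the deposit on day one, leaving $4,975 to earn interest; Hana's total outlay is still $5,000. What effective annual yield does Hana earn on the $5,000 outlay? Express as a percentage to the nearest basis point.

5.66%

Value after one year: 4,975 × (1 + 0.0601/365)^365 = 4,975 × 1.061937 = $5,283.14.
Effective yield on the $5,000 outlay: 5,283.14 / 5,000 − 1 = 0.056628 = 5.66%.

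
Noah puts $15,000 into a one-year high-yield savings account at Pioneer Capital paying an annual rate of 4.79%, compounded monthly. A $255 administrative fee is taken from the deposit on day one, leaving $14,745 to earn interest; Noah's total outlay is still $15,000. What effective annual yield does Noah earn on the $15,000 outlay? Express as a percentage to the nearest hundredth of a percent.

Value after one year: 14,745 × (1 + 0.0479/12)^12 = 14,745 × 1.048966 = $15,467.00.
Effective yield on the $15,000 outlay: 15,467.00 / 15,000 − 1 = 0.031133 = 3.11%.

3.11%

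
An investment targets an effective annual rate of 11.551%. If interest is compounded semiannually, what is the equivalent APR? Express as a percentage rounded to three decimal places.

11.235%

(1 + r/2)^2 − 1 = 0.11551, so 1 + r/2 = 1.11551^(1/2).
r/2 = 0.056177, so r = 0.112354 = 11.235%.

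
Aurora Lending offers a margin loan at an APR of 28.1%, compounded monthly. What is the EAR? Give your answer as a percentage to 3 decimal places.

32.017%

EAR = (1 + 0.281/12)^12 − 1.
= 1.320170 − 1 = 32.017%.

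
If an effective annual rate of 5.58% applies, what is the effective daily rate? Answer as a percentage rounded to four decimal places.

The per-day rate i satisfies (1 + i)^365 = 1 + 0.0558.
i = 1.0558^(1/365) − 1 = 0.0001488 = 0.0149%.

0.0149%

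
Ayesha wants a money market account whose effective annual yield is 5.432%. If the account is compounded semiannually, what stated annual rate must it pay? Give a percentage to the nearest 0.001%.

(1 + r/2)^2 − 1 = 0.05432, so 1 + r/2 = 1.05432^(1/2).
r/2 = 0.026801, so r = 0.053602 = 5.360%.

5.360%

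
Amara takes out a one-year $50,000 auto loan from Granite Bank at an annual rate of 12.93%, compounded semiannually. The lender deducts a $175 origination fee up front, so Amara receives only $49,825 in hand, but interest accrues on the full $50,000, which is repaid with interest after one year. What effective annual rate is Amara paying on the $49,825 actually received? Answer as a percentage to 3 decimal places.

Amount owed after one year: 50,000 × (1 + 0.1293/2)^2 = 50,000 × 1.133480 = $56,673.98.
Effective rate on net proceeds: 56,673.98 / 49,825 − 1 = 0.137461 = 13.746%.

13.746%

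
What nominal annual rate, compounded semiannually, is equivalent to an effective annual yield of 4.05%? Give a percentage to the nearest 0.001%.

(1 + r/2)^2 − 1 = 0.0405, so 1 + r/2 = 1.0405^(1/2).
r/2 = 0.020049, so r = 0.040098 = 4.010%.

4.010%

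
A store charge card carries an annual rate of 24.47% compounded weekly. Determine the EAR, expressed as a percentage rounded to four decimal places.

27.6505%

EAR = (1 + 0.2447/52)^52 − 1.
= 1.276505 − 1 = 27.6505%.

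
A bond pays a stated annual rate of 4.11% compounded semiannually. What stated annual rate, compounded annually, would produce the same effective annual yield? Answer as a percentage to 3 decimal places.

4.152%

EAR = (1 + 0.0411/2)^2 − 1 = 0.041522.
Compounded annually, the equivalent nominal rate is the EAR itself: 4.152%.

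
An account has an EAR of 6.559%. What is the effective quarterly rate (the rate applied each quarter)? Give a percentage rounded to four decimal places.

1.6009%

The per-quarter rate i satisfies (1 + i)^4 = 1 + 0.06559.
i = 1.06559^(1/4) − 1 = 0.0160090 = 1.6009%.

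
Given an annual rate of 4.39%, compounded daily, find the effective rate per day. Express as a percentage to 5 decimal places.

0.01203%

With a nominal annual rate compounded daily, the periodic rate is the nominal rate divided by 365.
i = 0.0439 / 365 = 0.0001203 = 0.01203%.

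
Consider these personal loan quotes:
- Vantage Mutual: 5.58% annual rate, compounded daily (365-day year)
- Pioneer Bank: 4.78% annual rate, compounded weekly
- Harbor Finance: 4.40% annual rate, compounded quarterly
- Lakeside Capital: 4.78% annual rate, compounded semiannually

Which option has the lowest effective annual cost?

Harbor Finance

Vantage Mutual: (1 + 0.0558/365)^365 − 1 = 5.738%
Pioneer Bank: (1 + 0.0478/52)^52 − 1 = 4.894%
Harbor Finance: (1 + 0.0440/4)^4 − 1 = 4.473%
Lakeside Capital: (1 + 0.0478/2)^2 − 1 = 4.837%
The lowest effective annual rate is Harbor Finance at 4.473%.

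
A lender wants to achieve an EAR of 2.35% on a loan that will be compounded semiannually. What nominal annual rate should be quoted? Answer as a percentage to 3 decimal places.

(1 + r/2)^2 − 1 = 0.0235, so 1 + r/2 = 1.0235^(1/2).
r/2 = 0.011682, so r = 0.023364 = 2.336%.

2.336%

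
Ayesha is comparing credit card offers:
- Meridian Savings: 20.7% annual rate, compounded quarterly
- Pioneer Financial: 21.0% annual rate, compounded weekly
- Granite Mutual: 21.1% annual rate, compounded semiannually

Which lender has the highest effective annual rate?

Meridian Savings: (1 + 0.207/4)^4 − 1 = 22.363%
Pioneer Financial: (1 + 0.210/52)^52 − 1 = 23.316%
Granite Mutual: (1 + 0.211/2)^2 − 1 = 22.213%
The highest effective annual rate is Pioneer Financial at 23.316%.

Pioneer Financial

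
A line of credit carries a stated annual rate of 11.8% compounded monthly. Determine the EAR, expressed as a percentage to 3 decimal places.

EAR = (1 + 0.118/12)^12 − 1.
= (1 + 0.009833)^12 − 1 = 1.124596 − 1 = 12.460%.

12.460%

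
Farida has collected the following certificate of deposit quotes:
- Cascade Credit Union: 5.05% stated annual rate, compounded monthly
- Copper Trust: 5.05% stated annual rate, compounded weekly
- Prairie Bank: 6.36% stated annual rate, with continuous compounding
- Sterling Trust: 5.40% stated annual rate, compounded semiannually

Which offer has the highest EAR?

Prairie Bank

Cascade Credit Union: (1 + 0.0505/12)^12 − 1 = 5.169%
Copper Trust: (1 + 0.0505/52)^52 − 1 = 5.177%
Prairie Bank: e^0.0636 − 1 = 6.567%
Sterling Trust: (1 + 0.0540/2)^2 − 1 = 5.473%
The highest effective annual rate is Prairie Bank at 6.567%.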